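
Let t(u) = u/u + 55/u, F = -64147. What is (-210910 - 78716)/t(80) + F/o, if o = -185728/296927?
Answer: -115466054795/1671552 ≈ -69077.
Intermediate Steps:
t(u) = 1 + 55/u
o = -185728/296927 (o = -185728*1/296927 = -185728/296927 ≈ -0.62550)
(-210910 - 78716)/t(80) + F/o = (-210910 - 78716)/(((55 + 80)/80)) - 64147/(-185728/296927) = -289626/((1/80)*135) - 64147*(-296927/185728) = -289626/27/16 + 19046976269/185728 = -289626*16/27 + 19046976269/185728 = -1544672/9 + 19046976269/185728 = -115466054795/1671552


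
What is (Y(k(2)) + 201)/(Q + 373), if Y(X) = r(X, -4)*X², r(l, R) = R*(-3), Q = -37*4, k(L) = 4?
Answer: 131/75 ≈ 1.7467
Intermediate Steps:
Q = -148
r(l, R) = -3*R
Y(X) = 12*X² (Y(X) = (-3*(-4))*X² = 12*X²)
(Y(k(2)) + 201)/(Q + 373) = (12*4² + 201)/(-148 + 373) = (12*16 + 201)/225 = (192 + 201)*(1/225) = 393*(1/225) = 131/75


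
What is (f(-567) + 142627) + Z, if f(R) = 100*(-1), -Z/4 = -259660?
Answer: 1181167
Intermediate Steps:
Z = 1038640 (Z = -4*(-259660) = 1038640)
f(R) = -100
(f(-567) + 142627) + Z = (-100 + 142627) + 1038640 = 142527 + 1038640 = 1181167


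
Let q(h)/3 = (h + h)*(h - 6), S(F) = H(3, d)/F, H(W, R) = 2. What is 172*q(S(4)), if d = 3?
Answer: -2838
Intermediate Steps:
S(F) = 2/F
q(h) = 6*h*(-6 + h) (q(h) = 3*((h + h)*(h - 6)) = 3*((2*h)*(-6 + h)) = 3*(2*h*(-6 + h)) = 6*h*(-6 + h))
172*q(S(4)) = 172*(6*(2/4)*(-6 + 2/4)) = 172*(6*(2*(1/4))*(-6 + 2*(1/4))) = 172*(6*(1/2)*(-6 + 1/2)) = 172*(6*(1/2)*(-11/2)) = 172*(-33/2) = -2838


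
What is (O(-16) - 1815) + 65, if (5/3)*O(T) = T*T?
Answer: -7982/5 ≈ -1596.4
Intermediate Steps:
O(T) = 3*T²/5 (O(T) = 3*(T*T)/5 = 3*T²/5)
(O(-16) - 1815) + 65 = ((⅗)*(-16)² - 1815) + 65 = ((⅗)*256 - 1815) + 65 = (768/5 - 1815) + 65 = -8307/5 + 65 = -7982/5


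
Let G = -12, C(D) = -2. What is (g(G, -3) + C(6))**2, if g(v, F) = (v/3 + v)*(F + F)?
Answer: 8836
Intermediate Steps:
g(v, F) = 8*F*v/3 (g(v, F) = (v*(1/3) + v)*(2*F) = (v/3 + v)*(2*F) = (4*v/3)*(2*F) = 8*F*v/3)
(g(G, -3) + C(6))**2 = ((8/3)*(-3)*(-12) - 2)**2 = (96 - 2)**2 = 94**2 = 8836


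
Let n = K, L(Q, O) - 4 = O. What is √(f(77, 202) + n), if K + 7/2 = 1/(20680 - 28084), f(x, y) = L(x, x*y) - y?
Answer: √210403001559/3702 ≈ 123.91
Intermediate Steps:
L(Q, O) = 4 + O
f(x, y) = 4 - y + x*y (f(x, y) = (4 + x*y) - y = 4 - y + x*y)
K = -25915/7404 (K = -7/2 + 1/(20680 - 28084) = -7/2 + 1/(-7404) = -7/2 - 1/7404 = -25915/7404 ≈ -3.5001)
n = -25915/7404 ≈ -3.5001
√(f(77, 202) + n) = √((4 - 1*202 + 77*202) - 25915/7404) = √((4 - 202 + 15554) - 25915/7404) = √(15356 - 25915/7404) = √(113669909/7404) = √210403001559/3702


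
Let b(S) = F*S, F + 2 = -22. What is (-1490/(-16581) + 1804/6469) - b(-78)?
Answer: -200755828474/107262489 ≈ -1871.6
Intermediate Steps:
F = -24 (F = -2 - 22 = -24)
b(S) = -24*S
(-1490/(-16581) + 1804/6469) - b(-78) = (-1490/(-16581) + 1804/6469) - (-24)*(-78) = (-1490*(-1/16581) + 1804*(1/6469)) - 1*1872 = (1490/16581 + 1804/6469) - 1872 = 39550934/107262489 - 1872 = -200755828474/107262489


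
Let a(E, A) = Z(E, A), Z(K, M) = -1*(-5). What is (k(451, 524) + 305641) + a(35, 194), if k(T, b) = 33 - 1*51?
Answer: 305628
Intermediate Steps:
Z(K, M) = 5
k(T, b) = -18 (k(T, b) = 33 - 51 = -18)
a(E, A) = 5
(k(451, 524) + 305641) + a(35, 194) = (-18 + 305641) + 5 = 305623 + 5 = 305628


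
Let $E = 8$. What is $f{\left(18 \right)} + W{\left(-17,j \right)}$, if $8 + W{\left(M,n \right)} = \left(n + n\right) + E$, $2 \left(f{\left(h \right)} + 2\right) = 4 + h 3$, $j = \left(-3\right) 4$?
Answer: $3$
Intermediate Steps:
$j = -12$
$f{\left(h \right)} = \frac{3 h}{2}$ ($f{\left(h \right)} = -2 + \frac{4 + h 3}{2} = -2 + \frac{4 + 3 h}{2} = -2 + \left(2 + \frac{3 h}{2}\right) = \frac{3 h}{2}$)
$W{\left(M,n \right)} = 2 n$ ($W{\left(M,n \right)} = -8 + \left(\left(n + n\right) + 8\right) = -8 + \left(2 n + 8\right) = -8 + \left(8 + 2 n\right) = 2 n$)
$f{\left(18 \right)} + W{\left(-17,j \right)} = \frac{3}{2} \cdot 18 + 2 \left(-12\right) = 27 - 24 = 3$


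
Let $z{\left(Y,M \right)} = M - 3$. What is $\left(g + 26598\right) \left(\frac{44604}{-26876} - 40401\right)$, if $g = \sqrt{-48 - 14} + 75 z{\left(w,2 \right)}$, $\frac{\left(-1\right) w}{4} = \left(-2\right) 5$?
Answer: $- \frac{7200078660810}{6719} - \frac{271465470 i \sqrt{62}}{6719} \approx -1.0716 \cdot 10^{9} - 3.1813 \cdot 10^{5} i$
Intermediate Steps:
$w = 40$ ($w = - 4 \left(\left(-2\right) 5\right) = \left(-4\right) \left(-10\right) = 40$)
$z{\left(Y,M \right)} = -3 + M$ ($z{\left(Y,M \right)} = M - 3 = -3 + M$)
$g = -75 + i \sqrt{62}$ ($g = \sqrt{-48 - 14} + 75 \left(-3 + 2\right) = \sqrt{-62} + 75 \left(-1\right) = i \sqrt{62} - 75 = -75 + i \sqrt{62} \approx -75.0 + 7.874 i$)
$\left(g + 26598\right) \left(\frac{44604}{-26876} - 40401\right) = \left(\left(-75 + i \sqrt{62}\right) + 26598\right) \left(\frac{44604}{-26876} - 40401\right) = \left(26523 + i \sqrt{62}\right) \left(44604 \left(- \frac{1}{26876}\right) - 40401\right) = \left(26523 + i \sqrt{62}\right) \left(- \frac{11151}{6719} - 40401\right) = \left(26523 + i \sqrt{62}\right) \left(- \frac{271465470}{6719}\right) = - \frac{7200078660810}{6719} - \frac{271465470 i \sqrt{62}}{6719}$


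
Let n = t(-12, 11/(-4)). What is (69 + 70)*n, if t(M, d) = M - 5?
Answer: -2363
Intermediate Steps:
t(M, d) = -5 + M
n = -17 (n = -5 - 12 = -17)
(69 + 70)*n = (69 + 70)*(-17) = 139*(-17) = -2363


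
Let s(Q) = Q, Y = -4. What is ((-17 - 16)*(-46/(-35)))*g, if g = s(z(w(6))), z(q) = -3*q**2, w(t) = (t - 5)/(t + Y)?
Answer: 2277/70 ≈ 32.529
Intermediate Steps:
w(t) = (-5 + t)/(-4 + t) (w(t) = (t - 5)/(t - 4) = (-5 + t)/(-4 + t))
g = -3/4 (g = -3*(-5 + 6)**2/(-4 + 6)**2 = -3*(1/2)**2 = -3*1/4 = -3/4 ≈ -0.75000)
((-17 - 16)*(-46/(-35)))*g = ((-17 - 16)*(-46/(-35)))*(-3/4) = -(-1518)*(-1)/35*(-3/4) = -33*46/35*(-3/4) = -1518/35*(-3/4) = 2277/70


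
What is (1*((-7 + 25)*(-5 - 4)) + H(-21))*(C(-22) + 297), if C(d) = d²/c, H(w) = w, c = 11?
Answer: -62403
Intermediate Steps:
C(d) = d²/11
(1*((-7 + 25)*(-5 - 4)) + H(-21))*(C(-22) + 297) = (1*((-7 + 25)*(-5 - 4)) - 21)*((1/11)*(-22)² + 297) = (1*(18*(-9)) - 21)*((1/11)*484 + 297) = (1*(-162) - 21)*(44 + 297) = (-162 - 21)*341 = -183*341 = -62403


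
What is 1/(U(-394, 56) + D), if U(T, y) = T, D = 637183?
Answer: 1/636789 ≈ 1.5704e-6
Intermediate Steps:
1/(U(-394, 56) + D) = 1/(-394 + 637183) = 1/636789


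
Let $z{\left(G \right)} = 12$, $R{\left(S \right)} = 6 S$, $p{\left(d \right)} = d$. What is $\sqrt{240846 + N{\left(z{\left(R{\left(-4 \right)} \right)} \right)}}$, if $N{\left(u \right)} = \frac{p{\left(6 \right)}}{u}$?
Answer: $\frac{\sqrt{963386}}{2} \approx 490.76$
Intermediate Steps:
$N{\left(u \right)} = \frac{6}{u}$
$\sqrt{240846 + N{\left(z{\left(R{\left(-4 \right)} \right)} \right)}} = \sqrt{240846 + \frac{6}{12}} = \sqrt{240846 + 6 \cdot \frac{1}{12}} = \sqrt{240846 + \frac{1}{2}} = \sqrt{\frac{481693}{2}} = \frac{\sqrt{963386}}{2}$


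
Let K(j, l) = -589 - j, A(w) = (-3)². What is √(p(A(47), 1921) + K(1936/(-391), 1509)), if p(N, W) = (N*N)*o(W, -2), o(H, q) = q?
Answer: I*√114056655/391 ≈ 27.314*I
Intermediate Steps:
A(w) = 9
p(N, W) = -2*N² (p(N, W) = (N*N)*(-2) = N²*(-2) = -2*N²)
√(p(A(47), 1921) + K(1936/(-391), 1509)) = √(-2*9² + (-589 - 1936/(-391))) = √(-2*81 + (-589 - 1936*(-1)/391)) = √(-162 + (-589 - 1*(-1936/391))) = √(-162 + (-589 + 1936/391)) = √(-162 - 228363/391) = √(-291705/391) = I*√114056655/391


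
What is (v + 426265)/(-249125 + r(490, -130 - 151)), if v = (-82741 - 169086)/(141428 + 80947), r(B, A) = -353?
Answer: -47395213774/27738835125 ≈ -1.7086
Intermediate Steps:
v = -251827/222375 ≈ -1.1324
(v + 426265)/(-249125 + r(490, -130 - 151)) = (-251827/222375 + 426265)/(-249125 - 353) = (94790427548/222375)/(-249478) = (94790427548/222375)*(-1/249478) = -47395213774/27738835125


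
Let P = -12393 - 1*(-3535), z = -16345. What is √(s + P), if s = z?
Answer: I*√25203 ≈ 158.75*I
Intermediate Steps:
P = -8858 (P = -12393 + 3535 = -8858)
s = -16345
√(s + P) = √(-16345 - 8858) = √(-25203) = I*√25203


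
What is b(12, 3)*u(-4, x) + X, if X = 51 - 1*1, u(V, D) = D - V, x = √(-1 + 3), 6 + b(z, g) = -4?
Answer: 10 - 10*√2 ≈ -4.1421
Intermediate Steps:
b(z, g) = -10 (b(z, g) = -6 - 4 = -10)
x = √2 ≈ 1.4142
X = 50 (X = 51 - 1 = 50)
b(12, 3)*u(-4, x) + X = -10*(√2 - 1*(-4)) + 50 = -10*(√2 + 4) + 50 = -10*(4 + √2) + 50 = (-40 - 10*√2) + 50 = 10 - 10*√2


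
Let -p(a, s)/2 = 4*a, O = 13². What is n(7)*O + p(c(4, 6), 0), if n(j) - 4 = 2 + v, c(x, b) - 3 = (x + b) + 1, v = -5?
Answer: 57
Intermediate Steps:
c(x, b) = 4 + b + x (c(x, b) = 3 + ((x + b) + 1) = 3 + ((b + x) + 1) = 3 + (1 + b + x) = 4 + b + x)
n(j) = 1 (n(j) = 4 + (2 - 5) = 4 - 3 = 1)
O = 169
p(a, s) = -8*a
n(7)*O + p(c(4, 6), 0) = 1*169 - 8*(4 + 6 + 4) = 169 - 8*14 = 169 - 112 = 57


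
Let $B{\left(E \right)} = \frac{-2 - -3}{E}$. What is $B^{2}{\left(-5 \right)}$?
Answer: $\frac{1}{25} \approx 0.04$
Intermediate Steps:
$B{\left(E \right)} = \frac{1}{E}$ ($B{\left(E \right)} = \frac{-2 + 3}{E} = 1 \frac{1}{E} = \frac{1}{E}$)
$B^{2}{\left(-5 \right)} = \left(\frac{1}{-5}\right)^{2} = \left(- \frac{1}{5}\right)^{2} = \frac{1}{25}$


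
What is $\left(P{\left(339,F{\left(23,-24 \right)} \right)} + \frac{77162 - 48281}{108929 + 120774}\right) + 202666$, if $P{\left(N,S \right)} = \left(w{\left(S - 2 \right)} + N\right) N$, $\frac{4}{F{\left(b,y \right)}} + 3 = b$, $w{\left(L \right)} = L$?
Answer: $\frac{364052753857}{1148515} \approx 3.1698 \cdot 10^{5}$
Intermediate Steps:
$F{\left(b,y \right)} = \frac{4}{-3 + b}$
$P{\left(N,S \right)} = N \left(-2 + N + S\right)$ ($P{\left(N,S \right)} = \left(\left(S - 2\right) + N\right) N = \left(\left(-2 + S\right) + N\right) N = \left(-2 + N + S\right) N = N \left(-2 + N + S\right)$)
$\left(P{\left(339,F{\left(23,-24 \right)} \right)} + \frac{77162 - 48281}{108929 + 120774}\right) + 202666 = \left(339 \left(-2 + 339 + \frac{4}{-3 + 23}\right) + \frac{77162 - 48281}{108929 + 120774}\right) + 202666 = \left(339 \left(-2 + 339 + \frac{4}{20}\right) + \frac{28881}{229703}\right) + 202666 = \left(339 \left(-2 + 339 + 4 \cdot \frac{1}{20}\right) + 28881 \cdot \frac{1}{229703}\right) + 202666 = \left(339 \left(-2 + 339 + \frac{1}{5}\right) + \frac{28881}{229703}\right) + 202666 = \left(339 \cdot \frac{1686}{5} + \frac{28881}{229703}\right) + 202666 = \left(\frac{571554}{5} + \frac{28881}{229703}\right) + 202666 = \frac{131287812867}{1148515} + 202666 = \frac{364052753857}{1148515}$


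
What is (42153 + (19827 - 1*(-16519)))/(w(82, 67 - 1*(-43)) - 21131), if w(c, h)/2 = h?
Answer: -78499/20911 ≈ -3.7540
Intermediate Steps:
w(c, h) = 2*h
(42153 + (19827 - 1*(-16519)))/(w(82, 67 - 1*(-43)) - 21131) = (42153 + (19827 - 1*(-16519)))/(2*(67 - 1*(-43)) - 21131) = (42153 + (19827 + 16519))/(2*(67 + 43) - 21131) = (42153 + 36346)/(2*110 - 21131) = 78499/(220 - 21131) = 78499/(-20911) = 78499*(-1/20911) = -78499/20911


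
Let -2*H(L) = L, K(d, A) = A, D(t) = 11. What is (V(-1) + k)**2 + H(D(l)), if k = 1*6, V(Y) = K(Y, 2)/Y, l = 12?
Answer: 21/2 ≈ 10.500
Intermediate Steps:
H(L) = -L/2
V(Y) = 2/Y
k = 6
(V(-1) + k)**2 + H(D(l)) = (2/(-1) + 6)**2 - 1/2*11 = (2*(-1) + 6)**2 - 11/2 = (-2 + 6)**2 - 11/2 = 4**2 - 11/2 = 16 - 11/2 = 21/2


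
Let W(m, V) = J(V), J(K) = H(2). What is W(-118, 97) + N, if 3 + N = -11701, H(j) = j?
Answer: -11702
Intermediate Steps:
N = -11704 (N = -3 - 11701 = -11704)
J(K) = 2
W(m, V) = 2
W(-118, 97) + N = 2 - 11704 = -11702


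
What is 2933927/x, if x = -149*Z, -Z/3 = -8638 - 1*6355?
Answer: -2933927/6701871 ≈ -0.43778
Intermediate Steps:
Z = 44979 (Z = -3*(-8638 - 1*6355) = -3*(-8638 - 6355) = -3*(-14993) = 44979)
x = -6701871 (x = -149*44979 = -6701871)
2933927/x = 2933927/(-6701871) = 2933927*(-1/6701871) = -2933927/6701871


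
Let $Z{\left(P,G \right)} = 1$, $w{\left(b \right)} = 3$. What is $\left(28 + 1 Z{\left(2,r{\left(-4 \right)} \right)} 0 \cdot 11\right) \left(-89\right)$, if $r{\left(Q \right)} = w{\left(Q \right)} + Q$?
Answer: $-2492$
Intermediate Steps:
$r{\left(Q \right)} = 3 + Q$
$\left(28 + 1 Z{\left(2,r{\left(-4 \right)} \right)} 0 \cdot 11\right) \left(-89\right) = \left(28 + 1 \cdot 1 \cdot 0 \cdot 11\right) \left(-89\right) = \left(28 + 1 \cdot 0 \cdot 11\right) \left(-89\right) = \left(28 + 0 \cdot 11\right) \left(-89\right) = \left(28 + 0\right) \left(-89\right) = 28 \left(-89\right) = -2492$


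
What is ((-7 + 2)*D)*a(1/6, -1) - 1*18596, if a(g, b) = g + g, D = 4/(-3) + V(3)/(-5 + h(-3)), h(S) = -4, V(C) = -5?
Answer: -502057/27 ≈ -18595.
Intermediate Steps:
D = -7/9 (D = 4/(-3) - 5/(-5 - 4) = 4*(-⅓) - 5/(-9) = -4/3 - 5*(-⅑) = -4/3 + 5/9 = -7/9 ≈ -0.77778)
a(g, b) = 2*g
((-7 + 2)*D)*a(1/6, -1) - 1*18596 = ((-7 + 2)*(-7/9))*(2/6) - 1*18596 = (-5*(-7/9))*(2*(⅙)) - 18596 = (35/9)*(⅓) - 18596 = 35/27 - 18596 = -502057/27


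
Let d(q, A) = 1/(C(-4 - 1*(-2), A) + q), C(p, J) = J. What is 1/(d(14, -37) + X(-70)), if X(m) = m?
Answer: -23/1611 ≈ -0.014277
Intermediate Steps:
d(q, A) = 1/(A + q)
1/(d(14, -37) + X(-70)) = 1/(1/(-37 + 14) - 70) = 1/(1/(-23) - 70) = 1/(-1/23 - 70) = 1/(-1611/23) = -23/1611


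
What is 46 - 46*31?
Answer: -1380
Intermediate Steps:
46 - 46*31 = 46 - 1426 = -1380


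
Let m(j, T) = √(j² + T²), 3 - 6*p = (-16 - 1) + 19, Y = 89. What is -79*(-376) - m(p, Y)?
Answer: 29704 - √285157/6 ≈ 29615.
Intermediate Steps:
p = ⅙ (p = ½ - ((-16 - 1) + 19)/6 = ½ - (-17 + 19)/6 = ½ - ⅙*2 = ½ - ⅓ = ⅙ ≈ 0.16667)
m(j, T) = √(T² + j²)
-79*(-376) - m(p, Y) = -79*(-376) - √(89² + (⅙)²) = 29704 - √(7921 + 1/36) = 29704 - √(285157/36) = 29704 - √285157/6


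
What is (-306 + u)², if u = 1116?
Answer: 656100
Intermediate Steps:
(-306 + u)² = (-306 + 1116)² = 810² = 656100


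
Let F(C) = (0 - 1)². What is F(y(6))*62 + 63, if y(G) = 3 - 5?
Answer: 125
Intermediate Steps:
y(G) = -2
F(C) = 1 (F(C) = (-1)² = 1)
F(y(6))*62 + 63 = 1*62 + 63 = 62 + 63 = 125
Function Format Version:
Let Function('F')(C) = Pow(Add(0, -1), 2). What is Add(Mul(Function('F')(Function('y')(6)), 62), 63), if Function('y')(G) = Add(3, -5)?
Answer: 125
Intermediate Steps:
Function('y')(G) = -2
Function('F')(C) = 1 (Function('F')(C) = Pow(-1, 2) = 1)
Add(Mul(Function('F')(Function('y')(6)), 62), 63) = Add(Mul(1, 62), 63) = Add(62, 63) = 125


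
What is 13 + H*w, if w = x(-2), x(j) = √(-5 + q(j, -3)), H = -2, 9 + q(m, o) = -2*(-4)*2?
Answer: 13 - 2*√2 ≈ 10.172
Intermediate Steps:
q(m, o) = 7 (q(m, o) = -9 - 2*(-4)*2 = -9 + 8*2 = -9 + 16 = 7)
x(j) = √2 (x(j) = √(-5 + 7) = √2)
w = √2 ≈ 1.4142
13 + H*w = 13 - 2*√2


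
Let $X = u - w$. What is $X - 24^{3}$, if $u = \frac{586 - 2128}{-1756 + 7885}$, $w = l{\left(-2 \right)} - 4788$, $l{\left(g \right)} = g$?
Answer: $- \frac{18456976}{2043} \approx -9034.3$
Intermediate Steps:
$w = -4790$ ($w = -2 - 4788 = -4790$)
$u = - \frac{514}{2043}$ ($u = - \frac{1542}{6129} = \left(-1542\right) \frac{1}{6129} = - \frac{514}{2043} \approx -0.25159$)
$X = \frac{9785456}{2043}$ ($X = - \frac{514}{2043} - -4790 = - \frac{514}{2043} + 4790 = \frac{9785456}{2043} \approx 4789.8$)
$X - 24^{3} = \frac{9785456}{2043} - 24^{3} = \frac{9785456}{2043} - 13824 = - \frac{18456976}{2043}$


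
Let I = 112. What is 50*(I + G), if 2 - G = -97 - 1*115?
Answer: 16300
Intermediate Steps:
G = 214 (G = 2 - (-97 - 1*115) = 2 - (-97 - 115) = 2 - 1*(-212) = 2 + 212 = 214)
50*(I + G) = 50*(112 + 214) = 50*326 = 16300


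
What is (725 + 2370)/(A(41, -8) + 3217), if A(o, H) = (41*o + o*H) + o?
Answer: 3095/4611 ≈ 0.67122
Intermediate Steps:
A(o, H) = 42*o + H*o (A(o, H) = (41*o + H*o) + o = 42*o + H*o)
(725 + 2370)/(A(41, -8) + 3217) = (725 + 2370)/(41*(42 - 8) + 3217) = 3095/(41*34 + 3217) = 3095/(1394 + 3217) = 3095/4611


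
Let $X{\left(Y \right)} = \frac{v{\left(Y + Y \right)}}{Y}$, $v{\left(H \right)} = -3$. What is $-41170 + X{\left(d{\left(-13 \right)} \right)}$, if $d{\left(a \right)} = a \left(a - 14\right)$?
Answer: $- \frac{4816891}{117} \approx -41170.0$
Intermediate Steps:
$d{\left(a \right)} = a \left(-14 + a\right)$
$X{\left(Y \right)} = - \frac{3}{Y}$
$-41170 + X{\left(d{\left(-13 \right)} \right)} = -41170 - \frac{3}{\left(-13\right) \left(-14 - 13\right)} = -41170 - \frac{3}{\left(-13\right) \left(-27\right)} = -41170 - \frac{3}{351} = -41170 - \frac{1}{117} = - \frac{4816891}{117}$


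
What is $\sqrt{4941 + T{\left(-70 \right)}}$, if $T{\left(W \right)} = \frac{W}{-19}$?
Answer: $\frac{\sqrt{1785031}}{19} \approx 70.318$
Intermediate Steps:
$T{\left(W \right)} = - \frac{W}{19}$ ($T{\left(W \right)} = W \left(- \frac{1}{19}\right) = - \frac{W}{19}$)
$\sqrt{4941 + T{\left(-70 \right)}} = \sqrt{4941 - - \frac{70}{19}} = \sqrt{4941 + \frac{70}{19}} = \sqrt{\frac{93949}{19}} = \frac{\sqrt{1785031}}{19}$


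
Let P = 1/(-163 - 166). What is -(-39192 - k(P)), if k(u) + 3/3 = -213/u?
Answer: 109268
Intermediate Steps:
P = -1/329 (P = 1/(-329) = -1/329 ≈ -0.0030395)
k(u) = -1 - 213/u
-(-39192 - k(P)) = -(-39192 - (-213 - 1*(-1/329))/(-1/329)) = -(-39192 - (-329)*(-213 + 1/329)) = -(-39192 - (-329)*(-70076)/329) = -(-39192 - 1*70076) = -(-39192 - 70076) = -1*(-109268) = 109268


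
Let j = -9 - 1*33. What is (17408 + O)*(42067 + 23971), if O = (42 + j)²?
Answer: 1149589504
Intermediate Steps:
j = -42 (j = -9 - 33 = -42)
O = 0 (O = (42 - 42)² = 0² = 0)
(17408 + O)*(42067 + 23971) = (17408 + 0)*(42067 + 23971) = 17408*66038 = 1149589504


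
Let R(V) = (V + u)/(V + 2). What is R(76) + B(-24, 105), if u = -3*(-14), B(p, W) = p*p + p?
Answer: 21587/39 ≈ 553.51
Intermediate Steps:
B(p, W) = p + p² (B(p, W) = p² + p = p + p²)
u = 42
R(V) = (42 + V)/(2 + V) (R(V) = (V + 42)/(V + 2) = (42 + V)/(2 + V))
R(76) + B(-24, 105) = (42 + 76)/(2 + 76) - 24*(1 - 24) = 118/78 - 24*(-23) = (1/78)*118 + 552 = 59/39 + 552 = 21587/39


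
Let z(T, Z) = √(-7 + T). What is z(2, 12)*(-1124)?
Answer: -1124*I*√5 ≈ -2513.3*I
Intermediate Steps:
z(2, 12)*(-1124) = √(-7 + 2)*(-1124) = √(-5)*(-1124) = (I*√5)*(-1124) = -1124*I*√5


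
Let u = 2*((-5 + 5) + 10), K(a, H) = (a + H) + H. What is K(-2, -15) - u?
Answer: -52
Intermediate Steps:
K(a, H) = a + 2*H (K(a, H) = (H + a) + H = a + 2*H)
u = 20 (u = 2*(0 + 10) = 2*10 = 20)
K(-2, -15) - u = (-2 + 2*(-15)) - 1*20 = (-2 - 30) - 20 = -32 - 20 = -52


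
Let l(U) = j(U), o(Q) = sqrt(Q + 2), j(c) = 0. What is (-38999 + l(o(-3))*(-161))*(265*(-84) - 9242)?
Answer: 1228546498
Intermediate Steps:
o(Q) = sqrt(2 + Q)
l(U) = 0
(-38999 + l(o(-3))*(-161))*(265*(-84) - 9242) = (-38999 + 0*(-161))*(265*(-84) - 9242) = (-38999 + 0)*(-22260 - 9242) = -38999*(-31502) = 1228546498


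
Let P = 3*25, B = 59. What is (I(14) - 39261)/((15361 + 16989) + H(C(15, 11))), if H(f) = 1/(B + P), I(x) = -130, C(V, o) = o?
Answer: -5278394/4334901 ≈ -1.2177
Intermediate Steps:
P = 75
H(f) = 1/134 (H(f) = 1/(59 + 75) = 1/134)
(I(14) - 39261)/((15361 + 16989) + H(C(15, 11))) = (-130 - 39261)/((15361 + 16989) + 1/134) = -39391/(32350 + 1/134) = -39391/4334901/134 = -39391*134/4334901 = -5278394/4334901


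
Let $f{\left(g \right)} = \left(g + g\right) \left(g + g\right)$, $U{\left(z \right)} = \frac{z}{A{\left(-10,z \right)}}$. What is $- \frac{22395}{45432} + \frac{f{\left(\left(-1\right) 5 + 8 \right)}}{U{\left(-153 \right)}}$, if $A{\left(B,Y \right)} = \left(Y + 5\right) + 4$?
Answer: $\frac{8596039}{257448} \approx 33.389$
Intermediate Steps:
$A{\left(B,Y \right)} = 9 + Y$ ($A{\left(B,Y \right)} = \left(5 + Y\right) + 4 = 9 + Y$)
$U{\left(z \right)} = \frac{z}{9 + z}$
$f{\left(g \right)} = 4 g^{2}$ ($f{\left(g \right)} = 2 g 2 g = 4 g^{2}$)
$- \frac{22395}{45432} + \frac{f{\left(\left(-1\right) 5 + 8 \right)}}{U{\left(-153 \right)}} = - \frac{22395}{45432} + \frac{4 \left(\left(-1\right) 5 + 8\right)^{2}}{\left(-153\right) \frac{1}{9 - 153}} = \left(-22395\right) \frac{1}{45432} + \frac{4 \left(-5 + 8\right)^{2}}{\left(-153\right) \frac{1}{-144}} = - \frac{7465}{15144} + \frac{4 \cdot 3^{2}}{\left(-153\right) \left(- \frac{1}{144}\right)} = - \frac{7465}{15144} + \frac{4 \cdot 9}{\frac{17}{16}} = - \frac{7465}{15144} + 36 \cdot \frac{16}{17} = - \frac{7465}{15144} + \frac{576}{17} = \frac{8596039}{257448}$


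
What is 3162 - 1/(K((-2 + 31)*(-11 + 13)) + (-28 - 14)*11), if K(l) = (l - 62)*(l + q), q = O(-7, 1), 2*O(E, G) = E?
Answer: 2150161/680 ≈ 3162.0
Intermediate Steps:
O(E, G) = E/2
q = -7/2 (q = (1/2)*(-7) = -7/2 ≈ -3.5000)
K(l) = (-62 + l)*(-7/2 + l) (K(l) = (l - 62)*(l - 7/2) = (-62 + l)*(-7/2 + l))
3162 - 1/(K((-2 + 31)*(-11 + 13)) + (-28 - 14)*11) = 3162 - 1/((217 + ((-2 + 31)*(-11 + 13))**2 - 131*(-2 + 31)*(-11 + 13)/2) + (-28 - 14)*11) = 3162 - 1/((217 + (29*2)**2 - 3799*2/2) - 42*11) = 3162 - 1/((217 + 58**2 - 131/2*58) - 462) = 3162 - 1/((217 + 3364 - 3799) - 462) = 3162 - 1/(-218 - 462) = 3162 - 1/(-680) = 3162 - 1*(-1/680) = 3162 + 1/680 = 2150161/680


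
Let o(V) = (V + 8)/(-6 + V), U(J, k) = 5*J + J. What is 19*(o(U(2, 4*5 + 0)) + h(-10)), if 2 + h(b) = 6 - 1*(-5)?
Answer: 703/3 ≈ 234.33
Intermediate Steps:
h(b) = 9 (h(b) = -2 + (6 - 1*(-5)) = -2 + (6 + 5) = -2 + 11 = 9)
U(J, k) = 6*J
o(V) = (8 + V)/(-6 + V)
19*(o(U(2, 4*5 + 0)) + h(-10)) = 19*((8 + 6*2)/(-6 + 6*2) + 9) = 19*((8 + 12)/(-6 + 12) + 9) = 19*(20/6 + 9) = 19*((⅙)*20 + 9) = 19*(10/3 + 9) = 19*(37/3) = 703/3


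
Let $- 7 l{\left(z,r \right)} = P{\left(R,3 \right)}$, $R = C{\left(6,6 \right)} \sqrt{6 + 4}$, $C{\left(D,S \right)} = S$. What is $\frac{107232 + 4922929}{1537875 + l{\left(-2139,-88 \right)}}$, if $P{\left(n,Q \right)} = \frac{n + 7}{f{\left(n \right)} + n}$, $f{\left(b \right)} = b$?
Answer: $\frac{545835118954048560}{166878583920720311} + \frac{2957734668 \sqrt{10}}{166878583920720311} \approx 3.2709$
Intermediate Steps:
$R = 6 \sqrt{10}$ ($R = 6 \sqrt{6 + 4} = 6 \sqrt{10} \approx 18.974$)
$P{\left(n,Q \right)} = \frac{7 + n}{2 n}$ ($P{\left(n,Q \right)} = \frac{n + 7}{n + n} = \frac{7 + n}{2 n}$)
$l{\left(z,r \right)} = - \frac{\sqrt{10} \left(7 + 6 \sqrt{10}\right)}{840}$ ($l{\left(z,r \right)} = - \frac{\frac{1}{2} \frac{1}{6 \sqrt{10}} \left(7 + 6 \sqrt{10}\right)}{7} = - \frac{\frac{1}{2} \frac{\sqrt{10}}{60} \left(7 + 6 \sqrt{10}\right)}{7} = - \frac{\frac{1}{120} \sqrt{10} \left(7 + 6 \sqrt{10}\right)}{7} = - \frac{\sqrt{10} \left(7 + 6 \sqrt{10}\right)}{840}$)
$\frac{107232 + 4922929}{1537875 + l{\left(-2139,-88 \right)}} = \frac{107232 + 4922929}{1537875 - \left(\frac{1}{14} + \frac{\sqrt{10}}{120}\right)} = \frac{5030161}{\frac{21530249}{14} - \frac{\sqrt{10}}{120}}$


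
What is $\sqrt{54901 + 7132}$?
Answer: $\sqrt{62033} \approx 249.06$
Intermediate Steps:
$\sqrt{54901 + 7132} = \sqrt{62033}$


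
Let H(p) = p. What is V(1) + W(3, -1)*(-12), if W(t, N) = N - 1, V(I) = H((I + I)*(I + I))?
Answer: 28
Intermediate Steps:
V(I) = 4*I² (V(I) = (I + I)*(I + I) = (2*I)*(2*I) = 4*I²)
W(t, N) = -1 + N
V(1) + W(3, -1)*(-12) = 4*1² + (-1 - 1)*(-12) = 4*1 - 2*(-12) = 4 + 24 = 28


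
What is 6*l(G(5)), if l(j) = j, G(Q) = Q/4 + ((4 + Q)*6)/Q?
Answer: 723/10 ≈ 72.300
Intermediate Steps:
G(Q) = Q/4 + (24 + 6*Q)/Q (G(Q) = Q*(¼) + (24 + 6*Q)/Q = Q/4 + (24 + 6*Q)/Q)
6*l(G(5)) = 6*(6 + 24/5 + (¼)*5) = 6*(6 + 24*(⅕) + 5/4) = 6*(6 + 24/5 + 5/4) = 6*(241/20) = 723/10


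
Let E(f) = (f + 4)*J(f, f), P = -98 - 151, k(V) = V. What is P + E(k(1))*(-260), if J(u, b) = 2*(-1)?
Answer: 2351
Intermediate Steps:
P = -249
J(u, b) = -2
E(f) = -8 - 2*f (E(f) = (f + 4)*(-2) = (4 + f)*(-2) = -8 - 2*f)
P + E(k(1))*(-260) = -249 + (-8 - 2*1)*(-260) = -249 + (-8 - 2)*(-260) = -249 - 10*(-260) = -249 + 2600 = 2351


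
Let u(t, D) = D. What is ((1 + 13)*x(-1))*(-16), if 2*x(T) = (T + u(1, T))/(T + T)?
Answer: -112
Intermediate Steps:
x(T) = ½ (x(T) = ((T + T)/(T + T))/2 = ((2*T)/((2*T)))/2 = ((2*T)*(1/(2*T)))/2 = (½)*1 = ½)
((1 + 13)*x(-1))*(-16) = ((1 + 13)*(½))*(-16) = (14*(½))*(-16) = 7*(-16) = -112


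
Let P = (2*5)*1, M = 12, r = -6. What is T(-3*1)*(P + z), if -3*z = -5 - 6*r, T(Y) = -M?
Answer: 4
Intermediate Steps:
T(Y) = -12 (T(Y) = -1*12 = -12)
z = -31/3 (z = -(-5 - 6*(-6))/3 = -(-5 + 36)/3 = -⅓*31 = -31/3 ≈ -10.333)
P = 10 (P = 10*1 = 10)
T(-3*1)*(P + z) = -12*(10 - 31/3) = -12*(-⅓) = 4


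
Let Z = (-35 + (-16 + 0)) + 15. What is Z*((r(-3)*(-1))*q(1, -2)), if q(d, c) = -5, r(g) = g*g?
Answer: -1620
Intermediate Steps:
r(g) = g²
Z = -36 (Z = (-35 - 16) + 15 = -51 + 15 = -36)
Z*((r(-3)*(-1))*q(1, -2)) = -36*(-3)²*(-1)*(-5) = -36*9*(-1)*(-5) = -(-324)*(-5) = -36*45 = -1620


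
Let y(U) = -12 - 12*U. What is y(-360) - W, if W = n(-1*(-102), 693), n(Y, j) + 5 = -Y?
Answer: 4415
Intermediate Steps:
n(Y, j) = -5 - Y
W = -107 (W = -5 - (-1)*(-102) = -5 - 1*102 = -5 - 102 = -107)
y(-360) - W = (-12 - 12*(-360)) - 1*(-107) = (-12 + 4320) + 107 = 4308 + 107 = 4415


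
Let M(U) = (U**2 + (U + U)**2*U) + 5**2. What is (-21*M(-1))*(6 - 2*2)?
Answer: -924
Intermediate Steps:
M(U) = 25 + U**2 + 4*U**3 (M(U) = (U**2 + (2*U)**2*U) + 25 = (U**2 + (4*U**2)*U) + 25 = (U**2 + 4*U**3) + 25 = 25 + U**2 + 4*U**3)
(-21*M(-1))*(6 - 2*2) = (-21*(25 + (-1)**2 + 4*(-1)**3))*(6 - 2*2) = (-21*(25 + 1 + 4*(-1)))*(6 - 4) = -21*(25 + 1 - 4)*2 = -21*22*2 = -462*2 = -924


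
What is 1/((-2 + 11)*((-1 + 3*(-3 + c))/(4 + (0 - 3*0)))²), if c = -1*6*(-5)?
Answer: 1/3600 ≈ 0.00027778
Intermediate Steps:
c = 30 (c = -6*(-5) = 30)
1/((-2 + 11)*((-1 + 3*(-3 + c))/(4 + (0 - 3*0)))²) = 1/((-2 + 11)*((-1 + 3*(-3 + 30))/(4 + (0 - 3*0)))²) = 1/(9*((-1 + 3*27)/(4 + (0 + 0)))²) = 1/(9*((-1 + 81)/(4 + 0))²) = 1/(9*(80/4)²) = 1/(9*(80*(¼))²) = 1/(9*20²) = 1/(9*400) = 1/3600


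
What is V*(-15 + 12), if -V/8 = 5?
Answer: 120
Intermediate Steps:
V = -40 (V = -8*5 = -40)
V*(-15 + 12) = -40*(-15 + 12) = -40*(-3) = 120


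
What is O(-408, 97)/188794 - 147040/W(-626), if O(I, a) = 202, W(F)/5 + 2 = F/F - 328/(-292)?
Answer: -202649968339/849573 ≈ -2.3853e+5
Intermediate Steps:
W(F) = 45/73 (W(F) = -10 + 5*(F/F - 328/(-292)) = -10 + 5*(1 - 328*(-1/292)) = -10 + 5*(1 + 82/73) = -10 + 5*(155/73) = -10 + 775/73 = 45/73)
O(-408, 97)/188794 - 147040/W(-626) = 202/188794 - 147040/45/73 = 202*(1/188794) - 147040*73/45 = 101/94397 - 2146784/9 = -202649968339/849573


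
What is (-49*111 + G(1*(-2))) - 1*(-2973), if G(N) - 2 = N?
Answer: -2466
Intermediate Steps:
G(N) = 2 + N
(-49*111 + G(1*(-2))) - 1*(-2973) = (-49*111 + (2 + 1*(-2))) - 1*(-2973) = (-5439 + (2 - 2)) + 2973 = (-5439 + 0) + 2973 = -5439 + 2973 = -2466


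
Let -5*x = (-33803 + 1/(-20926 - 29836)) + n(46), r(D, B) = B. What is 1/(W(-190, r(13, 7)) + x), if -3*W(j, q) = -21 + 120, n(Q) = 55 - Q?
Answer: 253810/1707075299 ≈ 0.00014868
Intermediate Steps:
W(j, q) = -33 (W(j, q) = -(-21 + 120)/3 = -1/3*99 = -33)
x = 1715451029/253810 (x = -((-33803 + 1/(-20926 - 29836)) + (55 - 1*46))/5 = -((-33803 + 1/(-50762)) + (55 - 46))/5 = -((-33803 - 1/50762) + 9)/5 = -(-1715907887/50762 + 9)/5 = -1/5*(-1715451029/50762) = 1715451029/253810 ≈ 6758.8)
1/(W(-190, r(13, 7)) + x) = 1/(-33 + 1715451029/253810) = 1/(1707075299/253810) = 253810/1707075299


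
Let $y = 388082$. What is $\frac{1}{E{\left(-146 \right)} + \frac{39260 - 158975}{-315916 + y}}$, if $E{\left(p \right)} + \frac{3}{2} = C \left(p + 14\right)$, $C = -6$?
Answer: $\frac{36083}{28463754} \approx 0.0012677$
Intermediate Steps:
$E{\left(p \right)} = - \frac{171}{2} - 6 p$ ($E{\left(p \right)} = - \frac{3}{2} - 6 \left(p + 14\right) = - \frac{3}{2} - 6 \left(14 + p\right) = - \frac{3}{2} - \left(84 + 6 p\right) = - \frac{171}{2} - 6 p$)
$\frac{1}{E{\left(-146 \right)} + \frac{39260 - 158975}{-315916 + y}} = \frac{1}{\left(- \frac{171}{2} - -876\right) + \frac{39260 - 158975}{-315916 + 388082}} = \frac{1}{\left(- \frac{171}{2} + 876\right) - \frac{119715}{72166}} = \frac{1}{\frac{1581}{2} - \frac{119715}{72166}} = \frac{1}{\frac{28463754}{36083}} = \frac{36083}{28463754}$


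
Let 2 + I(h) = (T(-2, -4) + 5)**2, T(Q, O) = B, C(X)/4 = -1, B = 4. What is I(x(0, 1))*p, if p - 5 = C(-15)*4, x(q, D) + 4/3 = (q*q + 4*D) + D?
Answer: -869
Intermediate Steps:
C(X) = -4 (C(X) = 4*(-1) = -4)
x(q, D) = -4/3 + q**2 + 5*D (x(q, D) = -4/3 + ((q*q + 4*D) + D) = -4/3 + ((q**2 + 4*D) + D) = -4/3 + (q**2 + 5*D) = -4/3 + q**2 + 5*D)
T(Q, O) = 4
p = -11 (p = 5 - 4*4 = 5 - 16 = -11)
I(h) = 79 (I(h) = -2 + (4 + 5)**2 = -2 + 9**2 = -2 + 81 = 79)
I(x(0, 1))*p = 79*(-11) = -869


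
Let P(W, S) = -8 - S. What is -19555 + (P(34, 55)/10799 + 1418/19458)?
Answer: -2054509131841/105063471 ≈ -19555.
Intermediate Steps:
-19555 + (P(34, 55)/10799 + 1418/19458) = -19555 + ((-8 - 1*55)/10799 + 1418/19458) = -19555 + ((-8 - 55)*(1/10799) + 1418*(1/19458)) = -19555 + (-63*1/10799 + 709/9729) = -19555 + (-63/10799 + 709/9729) = -19555 + 7043564/105063471 = -2054509131841/105063471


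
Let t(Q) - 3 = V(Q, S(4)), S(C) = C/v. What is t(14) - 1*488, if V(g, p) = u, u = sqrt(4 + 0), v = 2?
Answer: -483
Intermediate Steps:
S(C) = C/2
u = 2 (u = sqrt(4) = 2)
V(g, p) = 2
t(Q) = 5 (t(Q) = 3 + 2 = 5)
t(14) - 1*488 = 5 - 1*488 = 5 - 488 = -483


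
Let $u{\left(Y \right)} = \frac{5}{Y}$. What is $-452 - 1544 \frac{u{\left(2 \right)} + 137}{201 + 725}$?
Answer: $- \frac{316970}{463} \approx -684.6$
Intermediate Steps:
$-452 - 1544 \frac{u{\left(2 \right)} + 137}{201 + 725} = -452 - 1544 \frac{\frac{5}{2} + 137}{201 + 725} = -452 - 1544 \frac{5 \cdot \frac{1}{2} + 137}{926} = -452 - 1544 \left(\frac{5}{2} + 137\right) \frac{1}{926} = -452 - 1544 \cdot \frac{279}{2} \cdot \frac{1}{926} = -452 - \frac{107694}{463} = - \frac{316970}{463}$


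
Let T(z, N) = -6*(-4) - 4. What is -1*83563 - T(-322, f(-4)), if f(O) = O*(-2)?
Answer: -83583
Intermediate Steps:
f(O) = -2*O
T(z, N) = 20 (T(z, N) = 24 - 4 = 20)
-1*83563 - T(-322, f(-4)) = -1*83563 - 1*20 = -83563 - 20 = -83583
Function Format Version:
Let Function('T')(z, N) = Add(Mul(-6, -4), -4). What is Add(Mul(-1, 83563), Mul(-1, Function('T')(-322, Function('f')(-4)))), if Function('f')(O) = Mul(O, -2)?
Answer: -83583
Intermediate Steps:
Function('f')(O) = Mul(-2, O)
Function('T')(z, N) = 20 (Function('T')(z, N) = Add(24, -4) = 20)
Add(Mul(-1, 83563), Mul(-1, Function('T')(-322, Function('f')(-4)))) = Add(Mul(-1, 83563), Mul(-1, 20)) = Add(-83563, -20) = -83583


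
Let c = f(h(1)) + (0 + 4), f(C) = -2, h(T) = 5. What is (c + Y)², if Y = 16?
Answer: 324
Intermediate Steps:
c = 2 (c = -2 + (0 + 4) = -2 + 4 = 2)
(c + Y)² = (2 + 16)² = 18² = 324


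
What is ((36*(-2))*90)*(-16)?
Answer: 103680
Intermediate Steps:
((36*(-2))*90)*(-16) = -72*90*(-16) = -6480*(-16) = 103680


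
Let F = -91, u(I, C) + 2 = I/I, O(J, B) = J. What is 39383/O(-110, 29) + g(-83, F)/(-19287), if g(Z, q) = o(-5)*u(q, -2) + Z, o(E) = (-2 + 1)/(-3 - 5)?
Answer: -3038283109/8486280 ≈ -358.02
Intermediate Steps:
u(I, C) = -1 (u(I, C) = -2 + I/I = -2 + 1 = -1)
o(E) = ⅛ (o(E) = -1/(-8) = -1*(-⅛) = ⅛)
g(Z, q) = -⅛ + Z (g(Z, q) = (⅛)*(-1) + Z = -⅛ + Z)
39383/O(-110, 29) + g(-83, F)/(-19287) = 39383/(-110) + (-⅛ - 83)/(-19287) = 39383*(-1/110) - 665/8*(-1/19287) = -39383/110 + 665/154296 = -3038283109/8486280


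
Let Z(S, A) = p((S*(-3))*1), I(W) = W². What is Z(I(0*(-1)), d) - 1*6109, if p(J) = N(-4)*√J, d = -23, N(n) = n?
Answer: -6109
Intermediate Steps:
p(J) = -4*√J
Z(S, A) = -4*√3*√(-S)
Z(I(0*(-1)), d) - 1*6109 = -4*√3*√(-(0*(-1))²) - 1*6109 = -4*√3*√(-1*0²) - 6109 = -4*√3*√(-1*0) - 6109 = -4*√3*√0 - 6109 = -4*√3*0 - 6109 = 0 - 6109 = -6109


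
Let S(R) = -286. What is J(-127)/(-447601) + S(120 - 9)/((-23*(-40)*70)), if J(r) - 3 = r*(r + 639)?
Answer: 26359341/187178600 ≈ 0.14082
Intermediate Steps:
J(r) = 3 + r*(639 + r) (J(r) = 3 + r*(r + 639) = 3 + r*(639 + r))
J(-127)/(-447601) + S(120 - 9)/((-23*(-40)*70)) = (3 + (-127)**2 + 639*(-127))/(-447601) - 286/(-23*(-40)*70) = (3 + 16129 - 81153)*(-1/447601) - 286/(920*70) = -65021*(-1/447601) - 286/64400 = 5911/40691 - 286*1/64400 = 5911/40691 - 143/32200 = 26359341/187178600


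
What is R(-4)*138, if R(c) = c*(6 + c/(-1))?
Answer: -5520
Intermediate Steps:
R(c) = c*(6 - c) (R(c) = c*(6 + c*(-1)) = c*(6 - c))
R(-4)*138 = -4*(6 - 1*(-4))*138 = -4*(6 + 4)*138 = -4*10*138 = -40*138 = -5520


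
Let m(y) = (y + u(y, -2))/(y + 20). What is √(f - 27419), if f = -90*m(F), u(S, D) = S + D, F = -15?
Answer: I*√26843 ≈ 163.84*I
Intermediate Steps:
u(S, D) = D + S
m(y) = (-2 + 2*y)/(20 + y) (m(y) = (y + (-2 + y))/(y + 20) = (-2 + 2*y)/(20 + y))
f = 576 (f = -180*(-1 - 15)/(20 - 15) = -180*(-16)/5 = -90*(-32/5) = 576)
√(f - 27419) = √(576 - 27419) = √(-26843) = I*√26843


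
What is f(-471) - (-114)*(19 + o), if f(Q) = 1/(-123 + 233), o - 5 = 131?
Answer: 1943701/110 ≈ 17670.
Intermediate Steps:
o = 136 (o = 5 + 131 = 136)
f(Q) = 1/110
f(-471) - (-114)*(19 + o) = 1/110 - (-114)*(19 + 136) = 1/110 - (-114)*155 = 1/110 - 1*(-17670) = 1/110 + 17670 = 1943701/110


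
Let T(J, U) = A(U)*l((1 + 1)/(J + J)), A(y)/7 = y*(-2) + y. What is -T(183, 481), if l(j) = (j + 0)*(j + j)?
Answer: 6734/33489 ≈ 0.20108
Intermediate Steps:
l(j) = 2*j² (l(j) = j*(2*j) = 2*j²)
A(y) = -7*y (A(y) = 7*(y*(-2) + y) = 7*(-2*y + y) = 7*(-y) = -7*y)
T(J, U) = -14*U/J² (T(J, U) = (-7*U)*(2*((1 + 1)/(J + J))²) = (-7*U)*(2*(2/((2*J)))²) = (-7*U)*(2*(2*(1/(2*J)))²) = (-7*U)*(2*(1/J)²) = (-7*U)*(2/J²) = -14*U/J²)
-T(183, 481) = -(-14)*481/183² = -(-14)*481/33489 = -1*(-6734/33489) = 6734/33489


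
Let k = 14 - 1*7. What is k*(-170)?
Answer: -1190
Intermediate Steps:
k = 7 (k = 14 - 7 = 7)
k*(-170) = 7*(-170) = -1190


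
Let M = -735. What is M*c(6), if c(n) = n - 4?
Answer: -1470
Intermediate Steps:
c(n) = -4 + n
M*c(6) = -735*(-4 + 6) = -735*2 = -1470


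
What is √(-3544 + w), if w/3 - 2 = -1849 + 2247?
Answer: 2*I*√586 ≈ 48.415*I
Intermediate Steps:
w = 1200 (w = 6 + 3*(-1849 + 2247) = 6 + 3*398 = 6 + 1194 = 1200)
√(-3544 + w) = √(-3544 + 1200) = √(-2344) = 2*I*√586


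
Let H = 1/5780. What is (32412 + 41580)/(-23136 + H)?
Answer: -427673760/133726079 ≈ -3.1981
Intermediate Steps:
H = 1/5780 ≈ 0.00017301
(32412 + 41580)/(-23136 + H) = (32412 + 41580)/(-23136 + 1/5780) = 73992/(-133726079/5780) = 73992*(-5780/133726079) = -427673760/133726079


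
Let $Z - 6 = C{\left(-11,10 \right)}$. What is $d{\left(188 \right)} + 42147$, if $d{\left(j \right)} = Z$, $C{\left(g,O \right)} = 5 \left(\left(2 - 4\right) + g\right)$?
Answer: $42088$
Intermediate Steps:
$C{\left(g,O \right)} = -10 + 5 g$ ($C{\left(g,O \right)} = 5 \left(\left(2 - 4\right) + g\right) = 5 \left(-2 + g\right) = -10 + 5 g$)
$Z = -59$ ($Z = 6 + \left(-10 + 5 \left(-11\right)\right) = 6 - 65 = -59$)
$d{\left(j \right)} = -59$
$d{\left(188 \right)} + 42147 = -59 + 42147 = 42088$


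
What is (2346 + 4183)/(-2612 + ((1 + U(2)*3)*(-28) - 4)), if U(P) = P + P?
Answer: -6529/2980 ≈ -2.1909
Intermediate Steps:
U(P) = 2*P
(2346 + 4183)/(-2612 + ((1 + U(2)*3)*(-28) - 4)) = (2346 + 4183)/(-2612 + ((1 + (2*2)*3)*(-28) - 4)) = 6529/(-2612 + ((1 + 4*3)*(-28) - 4)) = 6529/(-2612 + ((1 + 12)*(-28) - 4)) = 6529/(-2612 + (13*(-28) - 4)) = 6529/(-2612 + (-364 - 4)) = 6529/(-2612 - 368) = 6529/(-2980) = 6529*(-1/2980) = -6529/2980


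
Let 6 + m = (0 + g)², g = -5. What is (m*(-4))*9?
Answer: -684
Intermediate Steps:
m = 19 (m = -6 + (0 - 5)² = -6 + (-5)² = -6 + 25 = 19)
(m*(-4))*9 = (19*(-4))*9 = -76*9 = -684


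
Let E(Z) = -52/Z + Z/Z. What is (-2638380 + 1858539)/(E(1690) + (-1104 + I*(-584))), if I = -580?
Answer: -50689665/21945103 ≈ -2.3098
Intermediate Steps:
E(Z) = 1 - 52/Z (E(Z) = -52/Z + 1 = 1 - 52/Z)
(-2638380 + 1858539)/(E(1690) + (-1104 + I*(-584))) = (-2638380 + 1858539)/((-52 + 1690)/1690 + (-1104 - 580*(-584))) = -779841/((1/1690)*1638 + (-1104 + 338720)) = -779841/(63/65 + 337616) = -779841/21945103/65 = -779841*65/21945103 = -50689665/21945103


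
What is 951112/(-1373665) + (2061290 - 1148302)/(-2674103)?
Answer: -3797511113556/3673321697495 ≈ -1.0338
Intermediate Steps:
951112/(-1373665) + (2061290 - 1148302)/(-2674103) = 951112*(-1/1373665) + 912988*(-1/2674103) = -951112/1373665 - 912988/2674103 = -3797511113556/3673321697495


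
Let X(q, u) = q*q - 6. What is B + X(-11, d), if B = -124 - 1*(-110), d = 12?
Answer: 101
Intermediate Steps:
X(q, u) = -6 + q² (X(q, u) = q² - 6 = -6 + q²)
B = -14 (B = -124 + 110 = -14)
B + X(-11, d) = -14 + (-6 + (-11)²) = -14 + (-6 + 121) = -14 + 115 = 101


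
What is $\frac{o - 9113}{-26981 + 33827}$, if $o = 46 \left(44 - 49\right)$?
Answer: $- \frac{9343}{6846} \approx -1.3647$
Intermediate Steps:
$o = -230$ ($o = 46 \left(-5\right) = -230$)
$\frac{o - 9113}{-26981 + 33827} = \frac{-230 - 9113}{-26981 + 33827} = - \frac{9343}{6846}$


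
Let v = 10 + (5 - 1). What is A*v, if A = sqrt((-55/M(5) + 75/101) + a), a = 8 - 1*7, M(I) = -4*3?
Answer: 7*sqrt(2323101)/303 ≈ 35.212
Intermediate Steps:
M(I) = -12
a = 1 (a = 8 - 7 = 1)
A = sqrt(2323101)/606 (A = sqrt((-55/(-12) + 75/101) + 1) = sqrt((-55*(-1/12) + 75*(1/101)) + 1) = sqrt((55/12 + 75/101) + 1) = sqrt(6455/1212 + 1) = sqrt(7667/1212) = sqrt(2323101)/606 ≈ 2.5151)
v = 14 (v = 10 + 4 = 14)
A*v = (sqrt(2323101)/606)*14 = 7*sqrt(2323101)/303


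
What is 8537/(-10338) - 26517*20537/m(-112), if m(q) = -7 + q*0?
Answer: 5629864144843/72366 ≈ 7.7797e+7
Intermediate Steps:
m(q) = -7 (m(q) = -7 + 0 = -7)
8537/(-10338) - 26517*20537/m(-112) = 8537/(-10338) - 26517/((-7/20537)) = 8537*(-1/10338) - 26517/((-7*1/20537)) = -8537/10338 - 26517/(-7/20537) = -8537/10338 - 26517*(-20537/7) = -8537/10338 + 544579629/7 = 5629864144843/72366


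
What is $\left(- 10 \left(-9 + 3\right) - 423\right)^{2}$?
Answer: $131769$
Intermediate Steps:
$\left(- 10 \left(-9 + 3\right) - 423\right)^{2} = \left(\left(-10\right) \left(-6\right) - 423\right)^{2} = \left(60 - 423\right)^{2} = \left(-363\right)^{2} = 131769$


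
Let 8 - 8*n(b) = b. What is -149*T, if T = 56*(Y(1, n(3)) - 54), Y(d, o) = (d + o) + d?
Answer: 428673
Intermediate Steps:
n(b) = 1 - b/8
Y(d, o) = o + 2*d
T = -2877 (T = 56*(((1 - 1/8*3) + 2*1) - 54) = 56*(((1 - 3/8) + 2) - 54) = 56*((5/8 + 2) - 54) = 56*(21/8 - 54) = 56*(-411/8) = -2877)
-149*T = -149*(-2877) = 428673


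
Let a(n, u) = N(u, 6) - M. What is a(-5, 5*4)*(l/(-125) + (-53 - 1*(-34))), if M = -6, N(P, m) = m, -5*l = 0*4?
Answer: -228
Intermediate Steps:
l = 0 (l = -0*4 = -⅕*0 = 0)
a(n, u) = 12 (a(n, u) = 6 - 1*(-6) = 6 + 6 = 12)
a(-5, 5*4)*(l/(-125) + (-53 - 1*(-34))) = 12*(0/(-125) + (-53 - 1*(-34))) = 12*(0*(-1/125) + (-53 + 34)) = 12*(0 - 19) = 12*(-19) = -228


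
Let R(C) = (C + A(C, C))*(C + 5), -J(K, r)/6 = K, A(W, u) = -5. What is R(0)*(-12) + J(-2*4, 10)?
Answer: 348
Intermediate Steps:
J(K, r) = -6*K
R(C) = (-5 + C)*(5 + C) (R(C) = (C - 5)*(C + 5) = (-5 + C)*(5 + C))
R(0)*(-12) + J(-2*4, 10) = (-25 + 0²)*(-12) - (-12)*4 = (-25 + 0)*(-12) - 6*(-8) = -25*(-12) + 48 = 300 + 48 = 348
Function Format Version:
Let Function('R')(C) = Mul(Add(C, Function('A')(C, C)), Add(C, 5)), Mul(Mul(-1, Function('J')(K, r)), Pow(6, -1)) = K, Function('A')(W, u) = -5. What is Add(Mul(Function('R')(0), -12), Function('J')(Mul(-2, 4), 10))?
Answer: 348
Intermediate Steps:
Function('J')(K, r) = Mul(-6, K)
Function('R')(C) = Mul(Add(-5, C), Add(5, C)) (Function('R')(C) = Mul(Add(C, -5), Add(C, 5)) = Mul(Add(-5, C), Add(5, C)))
Add(Mul(Function('R')(0), -12), Function('J')(Mul(-2, 4), 10)) = Add(Mul(Add(-25, Pow(0, 2)), -12), Mul(-6, Mul(-2, 4))) = Add(Mul(Add(-25, 0), -12), Mul(-6, -8)) = Add(Mul(-25, -12), 48) = Add(300, 48) = 348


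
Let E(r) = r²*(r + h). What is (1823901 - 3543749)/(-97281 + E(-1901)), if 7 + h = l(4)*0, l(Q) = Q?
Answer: 1719848/6895229589 ≈ 0.00024943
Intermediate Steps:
h = -7 (h = -7 + 4*0 = -7 + 0 = -7)
E(r) = r²*(-7 + r) (E(r) = r²*(r - 7) = r²*(-7 + r))
(1823901 - 3543749)/(-97281 + E(-1901)) = (1823901 - 3543749)/(-97281 + (-1901)²*(-7 - 1901)) = -1719848/(-97281 + 3613801*(-1908)) = -1719848/(-97281 - 6895132308) = -1719848/(-6895229589) = -1719848*(-1/6895229589) = 1719848/6895229589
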